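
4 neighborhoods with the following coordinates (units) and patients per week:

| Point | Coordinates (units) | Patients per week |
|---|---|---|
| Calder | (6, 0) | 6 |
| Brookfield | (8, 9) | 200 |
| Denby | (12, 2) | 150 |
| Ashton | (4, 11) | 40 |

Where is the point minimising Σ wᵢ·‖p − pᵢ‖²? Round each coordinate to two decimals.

(9.08, 6.41)

The minimiser of Σwᵢ‖p−pᵢ‖² is the weighted centroid p* = (Σwᵢpᵢ)/(Σwᵢ).
Σwᵢ = 396.
Σwᵢxᵢ = 6·6 + 200·8 + 150·12 + 40·4 = 3596.
Σwᵢyᵢ = 6·0 + 200·9 + 150·2 + 40·11 = 2540.
x* = 3596/396 = 9.08, y* = 2540/396 = 6.41.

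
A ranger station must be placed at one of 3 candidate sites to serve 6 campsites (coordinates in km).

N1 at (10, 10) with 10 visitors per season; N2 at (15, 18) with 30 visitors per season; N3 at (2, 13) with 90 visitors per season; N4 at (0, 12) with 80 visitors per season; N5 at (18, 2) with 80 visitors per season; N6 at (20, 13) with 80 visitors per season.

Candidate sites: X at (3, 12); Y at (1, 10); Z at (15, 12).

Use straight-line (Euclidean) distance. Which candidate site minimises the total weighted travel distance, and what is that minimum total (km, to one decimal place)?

X, total 3647.1 km

Total weighted distance at each candidate:
  X (3, 12): total = 3647.1
  Y (1, 10): total = 4079.1
  Z (15, 12): total = 3850.5
Minimum is at X with total 3647.1 km.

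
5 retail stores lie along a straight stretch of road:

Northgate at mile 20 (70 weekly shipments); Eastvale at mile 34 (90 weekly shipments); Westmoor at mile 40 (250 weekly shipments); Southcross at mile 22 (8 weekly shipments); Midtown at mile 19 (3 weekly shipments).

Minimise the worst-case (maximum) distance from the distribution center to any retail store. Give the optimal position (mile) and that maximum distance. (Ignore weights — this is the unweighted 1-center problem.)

The 1-center on a line is the midpoint of the two extreme points: leftmost at 19, rightmost at 40.
Optimal location = (19 + 40)/2 = 29.5; maximum distance = (40 − 19)/2 = 10.5.

location 29.5, max distance 10.5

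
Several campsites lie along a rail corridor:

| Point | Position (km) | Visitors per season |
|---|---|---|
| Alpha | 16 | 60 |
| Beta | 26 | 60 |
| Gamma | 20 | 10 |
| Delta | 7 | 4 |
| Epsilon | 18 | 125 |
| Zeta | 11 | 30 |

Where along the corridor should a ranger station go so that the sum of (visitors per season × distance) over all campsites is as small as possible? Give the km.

x = 18

For a sum of weighted absolute distances on a line, the optimum is the weighted median (not the mean). Total weight W = 289; half-weight = 144.5.
Sort by position and accumulate weight:
  km 7 (Delta, w=4) → cum 4
  km 11 (Zeta, w=30) → cum 34
  km 16 (Alpha, w=60) → cum 94
  km 18 (Epsilon, w=125) → cum 219  ≥ 144.5 → median here
  km 20 (Gamma, w=10) → cum 229
  km 26 (Beta, w=60) → cum 289
Optimal location: km 18.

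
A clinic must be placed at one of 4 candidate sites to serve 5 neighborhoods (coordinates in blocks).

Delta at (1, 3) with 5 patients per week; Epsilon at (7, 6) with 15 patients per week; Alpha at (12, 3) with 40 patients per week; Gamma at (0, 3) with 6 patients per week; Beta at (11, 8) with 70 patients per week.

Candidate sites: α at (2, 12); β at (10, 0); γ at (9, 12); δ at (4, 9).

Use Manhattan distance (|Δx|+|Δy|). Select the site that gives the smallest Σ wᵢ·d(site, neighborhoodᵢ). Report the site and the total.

Total weighted distance at each candidate:
  α (2, 12): total = 1951
  β (10, 0): total = 1103
  γ (9, 12): total = 1213
  δ (4, 9): total = 1315
Minimum is at β with total 1103 blocks.

β, total 1103 blocks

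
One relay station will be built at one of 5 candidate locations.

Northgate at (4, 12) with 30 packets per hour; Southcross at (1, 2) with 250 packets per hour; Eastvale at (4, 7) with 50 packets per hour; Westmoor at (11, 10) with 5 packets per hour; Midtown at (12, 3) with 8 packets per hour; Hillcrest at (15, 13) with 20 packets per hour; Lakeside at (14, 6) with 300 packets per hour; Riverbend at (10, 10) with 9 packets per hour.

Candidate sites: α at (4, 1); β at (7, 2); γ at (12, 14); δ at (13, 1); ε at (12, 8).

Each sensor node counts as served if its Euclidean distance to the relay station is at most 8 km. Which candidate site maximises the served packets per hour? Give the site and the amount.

Coverage radius r = 8 km; a point is covered iff (Δx)²+(Δy)² ≤ 8² = 64.
  α (4, 1): covers {Southcross, Eastvale} → 300
  β (7, 2): covers {Southcross, Eastvale, Midtown} → 308
  γ (12, 14): covers {Westmoor, Hillcrest, Riverbend} → 34
  δ (13, 1): covers {Midtown, Lakeside} → 308
  ε (12, 8): covers {Westmoor, Midtown, Hillcrest, Lakeside, Riverbend} → 342
Maximum coverage at ε: 342 packets per hour.

ε, covering 342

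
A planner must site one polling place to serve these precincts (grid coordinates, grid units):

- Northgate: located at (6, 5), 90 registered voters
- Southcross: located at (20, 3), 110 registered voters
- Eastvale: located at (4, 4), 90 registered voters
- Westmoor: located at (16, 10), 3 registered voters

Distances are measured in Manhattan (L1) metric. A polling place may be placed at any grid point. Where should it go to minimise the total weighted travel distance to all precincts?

Manhattan distance separates: Σwᵢ(|x−xᵢ|+|y−yᵢ|) = Σwᵢ|x−xᵢ| + Σwᵢ|y−yᵢ|, so x and y are optimised independently as 1-D weighted medians.
Total weight W = 293; half = 146.5.
x-coordinate, sorted with cumulative weight:
  x=4 (Eastvale, w=90) cum 90
  x=6 (Northgate, w=90) cum 180  ← median
  x=16 (Westmoor, w=3) cum 183
  x=20 (Southcross, w=110) cum 293
⇒ x* = 6
y-coordinate, sorted with cumulative weight:
  y=3 (Southcross, w=110) cum 110
  y=4 (Eastvale, w=90) cum 200  ← median
  y=5 (Northgate, w=90) cum 290
  y=10 (Westmoor, w=3) cum 293
⇒ y* = 4

(6, 4)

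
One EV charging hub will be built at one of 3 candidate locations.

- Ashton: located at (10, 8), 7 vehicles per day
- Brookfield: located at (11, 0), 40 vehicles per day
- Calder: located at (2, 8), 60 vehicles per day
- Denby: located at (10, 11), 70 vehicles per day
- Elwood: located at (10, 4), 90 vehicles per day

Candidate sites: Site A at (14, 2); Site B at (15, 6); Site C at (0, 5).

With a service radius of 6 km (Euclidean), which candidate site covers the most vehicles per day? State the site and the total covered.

Coverage radius r = 6 km; a point is covered iff (Δx)²+(Δy)² ≤ 6² = 36.
  Site A (14, 2): covers {Brookfield, Elwood} → 130
  Site B (15, 6): covers {Ashton, Elwood} → 97
  Site C (0, 5): covers {Calder} → 60
Maximum coverage at Site A: 130 vehicles per day.

Site A, covering 130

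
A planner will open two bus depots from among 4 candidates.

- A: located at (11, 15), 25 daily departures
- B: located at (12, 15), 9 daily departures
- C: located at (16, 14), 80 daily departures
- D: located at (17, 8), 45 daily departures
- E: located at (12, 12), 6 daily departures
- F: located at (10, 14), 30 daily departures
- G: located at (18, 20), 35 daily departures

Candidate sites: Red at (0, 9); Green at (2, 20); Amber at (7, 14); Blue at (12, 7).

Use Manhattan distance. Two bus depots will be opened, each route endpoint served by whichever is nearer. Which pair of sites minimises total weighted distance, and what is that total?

{Amber, Blue}, total 1884

Evaluate every pair (each demand assigned to the nearer of the two):
  {Amber, Blue}: total = 1884
  {Green, Blue}: total = 2307
  {Green, Amber}: total = 2311
  {Red, Amber}: total = 2346
  {Red, Blue}: total = 2412
  {Red, Green}: total = 3965
Best pair: {Amber, Blue} with total 1884.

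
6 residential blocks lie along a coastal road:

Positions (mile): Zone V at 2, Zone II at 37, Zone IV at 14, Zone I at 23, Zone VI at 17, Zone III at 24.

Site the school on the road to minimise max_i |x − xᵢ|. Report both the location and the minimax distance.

location 19.5, max distance 17.5

The 1-center on a line is the midpoint of the two extreme points: leftmost at 2, rightmost at 37.
Optimal location = (2 + 37)/2 = 19.5; maximum distance = (37 − 2)/2 = 17.5.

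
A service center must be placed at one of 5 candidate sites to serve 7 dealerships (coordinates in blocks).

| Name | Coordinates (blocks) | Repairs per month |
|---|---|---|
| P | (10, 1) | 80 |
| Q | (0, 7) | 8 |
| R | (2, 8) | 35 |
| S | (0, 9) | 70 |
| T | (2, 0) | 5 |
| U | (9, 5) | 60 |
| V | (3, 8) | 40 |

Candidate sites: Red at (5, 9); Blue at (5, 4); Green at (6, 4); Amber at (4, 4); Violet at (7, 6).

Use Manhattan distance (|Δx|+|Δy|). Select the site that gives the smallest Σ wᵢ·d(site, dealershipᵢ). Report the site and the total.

Violet, total 2124 blocks

Total weighted distance at each candidate:
  Red (5, 9): total = 2246
  Blue (5, 4): total = 2224
  Green (6, 4): total = 2242
  Amber (4, 4): total = 2206
  Violet (7, 6): total = 2124
Minimum is at Violet with total 2124 blocks.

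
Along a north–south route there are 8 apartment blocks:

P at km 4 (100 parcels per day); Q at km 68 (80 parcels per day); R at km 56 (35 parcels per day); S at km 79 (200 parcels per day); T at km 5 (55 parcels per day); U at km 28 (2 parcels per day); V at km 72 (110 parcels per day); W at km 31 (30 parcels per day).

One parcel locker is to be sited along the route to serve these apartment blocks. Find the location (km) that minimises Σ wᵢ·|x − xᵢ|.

x = 72

For a sum of weighted absolute distances on a line, the optimum is the weighted median (not the mean). Total weight W = 612; half-weight = 306.
Sort by position and accumulate weight:
  km 4 (P, w=100) → cum 100
  km 5 (T, w=55) → cum 155
  km 28 (U, w=2) → cum 157
  km 31 (W, w=30) → cum 187
  km 56 (R, w=35) → cum 222
  km 68 (Q, w=80) → cum 302
  km 72 (V, w=110) → cum 412  ≥ 306 → median here
  km 79 (S, w=200) → cum 612
Optimal location: km 72.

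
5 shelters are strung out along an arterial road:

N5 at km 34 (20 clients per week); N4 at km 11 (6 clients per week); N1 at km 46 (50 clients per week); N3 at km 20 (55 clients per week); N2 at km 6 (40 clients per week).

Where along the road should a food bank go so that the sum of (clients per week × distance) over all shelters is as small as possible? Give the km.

For a sum of weighted absolute distances on a line, the optimum is the weighted median (not the mean). Total weight W = 171; half-weight = 85.5.
Sort by position and accumulate weight:
  km 6 (N2, w=40) → cum 40
  km 11 (N4, w=6) → cum 46
  km 20 (N3, w=55) → cum 101  ≥ 85.5 → median here
  km 34 (N5, w=20) → cum 121
  km 46 (N1, w=50) → cum 171
Optimal location: km 20.

x = 20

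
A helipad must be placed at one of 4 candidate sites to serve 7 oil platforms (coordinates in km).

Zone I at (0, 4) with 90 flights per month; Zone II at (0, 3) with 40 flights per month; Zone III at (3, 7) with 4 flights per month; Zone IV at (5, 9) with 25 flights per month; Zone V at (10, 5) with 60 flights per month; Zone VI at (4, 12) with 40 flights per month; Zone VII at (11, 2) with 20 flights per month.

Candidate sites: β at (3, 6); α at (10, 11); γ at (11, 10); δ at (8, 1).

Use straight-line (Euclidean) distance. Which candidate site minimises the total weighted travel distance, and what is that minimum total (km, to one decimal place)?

β, total 1434.8 km

Total weighted distance at each candidate:
  β (3, 6): total = 1434.8
  α (10, 11): total = 2562.1
  γ (11, 10): total = 2592.6
  δ (8, 1): total = 2143.4
Minimum is at β with total 1434.8 km.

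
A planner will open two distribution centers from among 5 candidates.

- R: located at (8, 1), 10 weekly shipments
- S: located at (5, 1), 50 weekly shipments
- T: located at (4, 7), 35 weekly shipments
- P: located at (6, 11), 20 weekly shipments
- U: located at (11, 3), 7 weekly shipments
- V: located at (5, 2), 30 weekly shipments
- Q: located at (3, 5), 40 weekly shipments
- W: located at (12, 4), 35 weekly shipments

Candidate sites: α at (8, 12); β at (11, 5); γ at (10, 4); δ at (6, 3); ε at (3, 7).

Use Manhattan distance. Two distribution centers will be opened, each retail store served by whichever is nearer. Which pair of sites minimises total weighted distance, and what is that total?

{δ, ε}, total 785

Evaluate every pair (each demand assigned to the nearer of the two):
  {δ, ε}: total = 785
  {β, δ}: total = 904
  {γ, δ}: total = 904
  {γ, ε}: total = 999
  {α, δ}: total = 1000
  {β, ε}: total = 1019
  {α, ε}: total = 1399
  {α, γ}: total = 1439
  {β, γ}: total = 1599
  {α, β}: total = 1619
Best pair: {δ, ε} with total 785.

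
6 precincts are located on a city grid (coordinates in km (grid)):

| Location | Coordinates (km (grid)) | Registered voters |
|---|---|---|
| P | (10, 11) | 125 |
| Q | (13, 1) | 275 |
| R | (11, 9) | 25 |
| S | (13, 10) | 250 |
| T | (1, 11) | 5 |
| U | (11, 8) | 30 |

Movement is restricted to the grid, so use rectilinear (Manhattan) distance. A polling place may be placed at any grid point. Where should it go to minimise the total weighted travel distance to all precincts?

Manhattan distance separates: Σwᵢ(|x−xᵢ|+|y−yᵢ|) = Σwᵢ|x−xᵢ| + Σwᵢ|y−yᵢ|, so x and y are optimised independently as 1-D weighted medians.
Total weight W = 710; half = 355.
x-coordinate, sorted with cumulative weight:
  x=1 (T, w=5) cum 5
  x=10 (P, w=125) cum 130
  x=11 (R, w=25) cum 155
  x=11 (U, w=30) cum 185
  x=13 (Q, w=275) cum 460  ← median
  x=13 (S, w=250) cum 710
⇒ x* = 13
y-coordinate, sorted with cumulative weight:
  y=1 (Q, w=275) cum 275
  y=8 (U, w=30) cum 305
  y=9 (R, w=25) cum 330
  y=10 (S, w=250) cum 580  ← median
  y=11 (P, w=125) cum 705
  y=11 (T, w=5) cum 710
⇒ y* = 10

(13, 10)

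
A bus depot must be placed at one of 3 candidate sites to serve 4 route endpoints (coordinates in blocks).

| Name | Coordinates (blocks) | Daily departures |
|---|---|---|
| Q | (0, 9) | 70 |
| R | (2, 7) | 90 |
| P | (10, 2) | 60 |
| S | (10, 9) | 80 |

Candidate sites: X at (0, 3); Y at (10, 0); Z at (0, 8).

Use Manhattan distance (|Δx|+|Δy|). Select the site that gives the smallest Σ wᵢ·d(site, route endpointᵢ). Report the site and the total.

Total weighted distance at each candidate:
  X (0, 3): total = 2900
  Y (10, 0): total = 3520
  Z (0, 8): total = 2180
Minimum is at Z with total 2180 blocks.

Z, total 2180 blocks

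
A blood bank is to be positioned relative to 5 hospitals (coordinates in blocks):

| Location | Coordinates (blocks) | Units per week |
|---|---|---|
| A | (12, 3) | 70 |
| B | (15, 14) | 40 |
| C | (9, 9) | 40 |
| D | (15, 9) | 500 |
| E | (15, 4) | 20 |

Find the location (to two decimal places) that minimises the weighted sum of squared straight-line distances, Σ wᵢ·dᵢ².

(14.33, 8.52)

The minimiser of Σwᵢ‖p−pᵢ‖² is the weighted centroid p* = (Σwᵢpᵢ)/(Σwᵢ).
Σwᵢ = 670.
Σwᵢxᵢ = 70·12 + 40·15 + 40·9 + 500·15 + 20·15 = 9600.
Σwᵢyᵢ = 70·3 + 40·14 + 40·9 + 500·9 + 20·4 = 5710.
x* = 9600/670 = 14.33, y* = 5710/670 = 8.52.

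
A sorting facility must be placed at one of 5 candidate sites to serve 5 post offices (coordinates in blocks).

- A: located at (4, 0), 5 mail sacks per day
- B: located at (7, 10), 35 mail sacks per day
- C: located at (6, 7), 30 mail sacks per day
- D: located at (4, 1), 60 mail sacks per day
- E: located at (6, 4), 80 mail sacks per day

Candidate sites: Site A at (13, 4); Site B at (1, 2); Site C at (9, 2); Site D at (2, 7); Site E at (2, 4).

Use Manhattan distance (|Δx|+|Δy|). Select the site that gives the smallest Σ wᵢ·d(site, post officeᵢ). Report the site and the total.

Site E, total 1245 blocks

Total weighted distance at each candidate:
  Site A (13, 4): total = 2065
  Site B (1, 2): total = 1615
  Site C (9, 2): total = 1385
  Site D (2, 7): total = 1485
  Site E (2, 4): total = 1245
Minimum is at Site E with total 1245 blocks.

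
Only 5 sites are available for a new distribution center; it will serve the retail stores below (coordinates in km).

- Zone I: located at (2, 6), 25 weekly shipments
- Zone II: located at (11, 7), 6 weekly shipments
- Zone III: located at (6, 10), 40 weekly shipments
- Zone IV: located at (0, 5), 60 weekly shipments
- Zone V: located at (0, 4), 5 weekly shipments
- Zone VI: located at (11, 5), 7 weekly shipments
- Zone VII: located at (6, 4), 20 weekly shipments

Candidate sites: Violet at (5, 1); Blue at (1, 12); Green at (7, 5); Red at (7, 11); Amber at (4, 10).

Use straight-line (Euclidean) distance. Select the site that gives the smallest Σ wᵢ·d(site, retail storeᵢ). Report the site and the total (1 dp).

Amber, total 844.4 km

Total weighted distance at each candidate:
  Violet (5, 1): total = 1086.0
  Blue (1, 12): total = 1173.3
  Green (7, 5): total = 869.9
  Red (7, 11): total = 1061.9
  Amber (4, 10): total = 844.4
Minimum is at Amber with total 844.4 km.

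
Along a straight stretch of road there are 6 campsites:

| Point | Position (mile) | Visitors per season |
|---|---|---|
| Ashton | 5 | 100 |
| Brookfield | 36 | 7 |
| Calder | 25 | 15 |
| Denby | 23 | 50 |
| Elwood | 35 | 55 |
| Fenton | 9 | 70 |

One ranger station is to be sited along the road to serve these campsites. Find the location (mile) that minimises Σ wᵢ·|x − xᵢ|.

For a sum of weighted absolute distances on a line, the optimum is the weighted median (not the mean). Total weight W = 297; half-weight = 148.5.
Sort by position and accumulate weight:
  mile 5 (Ashton, w=100) → cum 100
  mile 9 (Fenton, w=70) → cum 170  ≥ 148.5 → median here
  mile 23 (Denby, w=50) → cum 220
  mile 25 (Calder, w=15) → cum 235
  mile 35 (Elwood, w=55) → cum 290
  mile 36 (Brookfield, w=7) → cum 297
Optimal location: mile 9.

x = 9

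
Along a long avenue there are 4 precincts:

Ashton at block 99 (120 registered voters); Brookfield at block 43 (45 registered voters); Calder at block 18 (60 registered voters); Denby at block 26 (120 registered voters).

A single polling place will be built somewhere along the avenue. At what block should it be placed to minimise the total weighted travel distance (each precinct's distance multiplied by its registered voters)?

For a sum of weighted absolute distances on a line, the optimum is the weighted median (not the mean). Total weight W = 345; half-weight = 172.5.
Sort by position and accumulate weight:
  block 18 (Calder, w=60) → cum 60
  block 26 (Denby, w=120) → cum 180  ≥ 172.5 → median here
  block 43 (Brookfield, w=45) → cum 225
  block 99 (Ashton, w=120) → cum 345
Optimal location: block 26.

x = 26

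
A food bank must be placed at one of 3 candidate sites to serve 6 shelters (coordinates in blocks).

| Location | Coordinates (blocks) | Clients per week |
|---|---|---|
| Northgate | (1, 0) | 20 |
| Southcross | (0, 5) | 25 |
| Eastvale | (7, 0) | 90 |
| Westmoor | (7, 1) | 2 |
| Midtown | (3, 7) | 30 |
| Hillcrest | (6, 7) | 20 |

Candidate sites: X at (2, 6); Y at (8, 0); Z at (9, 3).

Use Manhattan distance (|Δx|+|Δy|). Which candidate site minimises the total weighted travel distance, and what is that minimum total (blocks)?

Total weighted distance at each candidate:
  X (2, 6): total = 1385
  Y (8, 0): total = 1099
  Z (9, 3): total = 1393
Minimum is at Y with total 1099 blocks.

Y, total 1099 blocks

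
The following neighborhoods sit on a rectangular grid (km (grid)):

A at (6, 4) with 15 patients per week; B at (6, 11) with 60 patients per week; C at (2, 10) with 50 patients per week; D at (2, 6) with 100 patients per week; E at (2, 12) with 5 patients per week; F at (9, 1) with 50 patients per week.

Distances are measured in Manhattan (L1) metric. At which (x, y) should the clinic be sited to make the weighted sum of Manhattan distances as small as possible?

Manhattan distance separates: Σwᵢ(|x−xᵢ|+|y−yᵢ|) = Σwᵢ|x−xᵢ| + Σwᵢ|y−yᵢ|, so x and y are optimised independently as 1-D weighted medians.
Total weight W = 280; half = 140.
x-coordinate, sorted with cumulative weight:
  x=2 (C, w=50) cum 50
  x=2 (D, w=100) cum 150  ← median
  x=2 (E, w=5) cum 155
  x=6 (A, w=15) cum 170
  x=6 (B, w=60) cum 230
  x=9 (F, w=50) cum 280
⇒ x* = 2
y-coordinate, sorted with cumulative weight:
  y=1 (F, w=50) cum 50
  y=4 (A, w=15) cum 65
  y=6 (D, w=100) cum 165  ← median
  y=10 (C, w=50) cum 215
  y=11 (B, w=60) cum 275
  y=12 (E, w=5) cum 280
⇒ y* = 6

(2, 6)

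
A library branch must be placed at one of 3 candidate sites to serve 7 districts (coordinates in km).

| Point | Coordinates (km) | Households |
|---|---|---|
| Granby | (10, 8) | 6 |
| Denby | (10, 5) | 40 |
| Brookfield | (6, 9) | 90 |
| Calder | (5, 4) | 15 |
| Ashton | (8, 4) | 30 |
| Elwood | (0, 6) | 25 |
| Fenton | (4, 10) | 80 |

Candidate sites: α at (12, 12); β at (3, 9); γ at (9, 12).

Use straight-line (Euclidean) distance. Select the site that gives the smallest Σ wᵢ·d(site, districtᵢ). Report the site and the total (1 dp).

Total weighted distance at each candidate:
  α (12, 12): total = 2344.7
  β (3, 9): total = 1147.0
  γ (9, 12): total = 1766.7
Minimum is at β with total 1147.0 km.

β, total 1147.0 km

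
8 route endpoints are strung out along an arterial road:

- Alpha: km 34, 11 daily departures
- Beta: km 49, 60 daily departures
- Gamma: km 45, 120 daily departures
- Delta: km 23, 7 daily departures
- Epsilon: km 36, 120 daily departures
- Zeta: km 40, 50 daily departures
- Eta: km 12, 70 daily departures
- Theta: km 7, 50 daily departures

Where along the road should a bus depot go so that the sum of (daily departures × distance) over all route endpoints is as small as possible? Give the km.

x = 36

For a sum of weighted absolute distances on a line, the optimum is the weighted median (not the mean). Total weight W = 488; half-weight = 244.
Sort by position and accumulate weight:
  km 7 (Theta, w=50) → cum 50
  km 12 (Eta, w=70) → cum 120
  km 23 (Delta, w=7) → cum 127
  km 34 (Alpha, w=11) → cum 138
  km 36 (Epsilon, w=120) → cum 258  ≥ 244 → median here
  km 40 (Zeta, w=50) → cum 308
  km 45 (Gamma, w=120) → cum 428
  km 49 (Beta, w=60) → cum 488
Optimal location: km 36.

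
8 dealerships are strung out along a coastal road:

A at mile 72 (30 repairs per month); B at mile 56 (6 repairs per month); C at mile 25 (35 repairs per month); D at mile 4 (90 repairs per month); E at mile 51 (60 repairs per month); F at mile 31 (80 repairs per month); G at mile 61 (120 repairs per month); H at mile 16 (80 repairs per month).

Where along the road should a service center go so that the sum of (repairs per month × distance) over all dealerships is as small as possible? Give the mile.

x = 31

For a sum of weighted absolute distances on a line, the optimum is the weighted median (not the mean). Total weight W = 501; half-weight = 250.5.
Sort by position and accumulate weight:
  mile 4 (D, w=90) → cum 90
  mile 16 (H, w=80) → cum 170
  mile 25 (C, w=35) → cum 205
  mile 31 (F, w=80) → cum 285  ≥ 250.5 → median here
  mile 51 (E, w=60) → cum 345
  mile 56 (B, w=6) → cum 351
  mile 61 (G, w=120) → cum 471
  mile 72 (A, w=30) → cum 501
Optimal location: mile 31.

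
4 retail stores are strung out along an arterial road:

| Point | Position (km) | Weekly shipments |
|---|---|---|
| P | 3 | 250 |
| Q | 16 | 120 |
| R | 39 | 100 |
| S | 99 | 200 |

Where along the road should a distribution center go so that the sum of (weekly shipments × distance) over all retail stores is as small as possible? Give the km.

For a sum of weighted absolute distances on a line, the optimum is the weighted median (not the mean). Total weight W = 670; half-weight = 335.
Sort by position and accumulate weight:
  km 3 (P, w=250) → cum 250
  km 16 (Q, w=120) → cum 370  ≥ 335 → median here
  km 39 (R, w=100) → cum 470
  km 99 (S, w=200) → cum 670
Optimal location: km 16.

x = 16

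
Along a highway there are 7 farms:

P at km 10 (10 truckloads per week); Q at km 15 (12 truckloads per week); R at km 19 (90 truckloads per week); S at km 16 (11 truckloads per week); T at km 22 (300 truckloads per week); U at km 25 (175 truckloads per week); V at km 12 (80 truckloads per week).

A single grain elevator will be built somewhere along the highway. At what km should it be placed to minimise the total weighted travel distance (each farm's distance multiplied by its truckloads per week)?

For a sum of weighted absolute distances on a line, the optimum is the weighted median (not the mean). Total weight W = 678; half-weight = 339.
Sort by position and accumulate weight:
  km 10 (P, w=10) → cum 10
  km 12 (V, w=80) → cum 90
  km 15 (Q, w=12) → cum 102
  km 16 (S, w=11) → cum 113
  km 19 (R, w=90) → cum 203
  km 22 (T, w=300) → cum 503  ≥ 339 → median here
  km 25 (U, w=175) → cum 678
Optimal location: km 22.

x = 22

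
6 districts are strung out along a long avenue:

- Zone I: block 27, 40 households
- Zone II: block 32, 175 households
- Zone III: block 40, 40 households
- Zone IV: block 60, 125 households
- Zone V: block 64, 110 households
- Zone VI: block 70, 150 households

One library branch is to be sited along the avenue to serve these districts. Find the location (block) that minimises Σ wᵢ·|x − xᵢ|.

For a sum of weighted absolute distances on a line, the optimum is the weighted median (not the mean). Total weight W = 640; half-weight = 320.
Sort by position and accumulate weight:
  block 27 (Zone I, w=40) → cum 40
  block 32 (Zone II, w=175) → cum 215
  block 40 (Zone III, w=40) → cum 255
  block 60 (Zone IV, w=125) → cum 380  ≥ 320 → median here
  block 64 (Zone V, w=110) → cum 490
  block 70 (Zone VI, w=150) → cum 640
Optimal location: block 60.

x = 60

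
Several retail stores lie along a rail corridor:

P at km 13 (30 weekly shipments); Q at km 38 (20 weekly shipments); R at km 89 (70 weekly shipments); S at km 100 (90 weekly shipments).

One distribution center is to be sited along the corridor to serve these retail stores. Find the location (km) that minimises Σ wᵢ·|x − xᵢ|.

x = 89

For a sum of weighted absolute distances on a line, the optimum is the weighted median (not the mean). Total weight W = 210; half-weight = 105.
Sort by position and accumulate weight:
  km 13 (P, w=30) → cum 30
  km 38 (Q, w=20) → cum 50
  km 89 (R, w=70) → cum 120  ≥ 105 → median here
  km 100 (S, w=90) → cum 210
Optimal location: km 89.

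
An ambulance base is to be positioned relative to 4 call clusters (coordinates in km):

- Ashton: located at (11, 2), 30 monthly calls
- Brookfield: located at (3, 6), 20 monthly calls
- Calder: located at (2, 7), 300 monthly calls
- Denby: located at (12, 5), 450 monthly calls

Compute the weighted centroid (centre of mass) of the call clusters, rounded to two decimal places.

(7.99, 5.66)

The minimiser of Σwᵢ‖p−pᵢ‖² is the weighted centroid p* = (Σwᵢpᵢ)/(Σwᵢ).
Σwᵢ = 800.
Σwᵢxᵢ = 30·11 + 20·3 + 300·2 + 450·12 = 6390.
Σwᵢyᵢ = 30·2 + 20·6 + 300·7 + 450·5 = 4530.
x* = 6390/800 = 7.99, y* = 4530/800 = 5.66.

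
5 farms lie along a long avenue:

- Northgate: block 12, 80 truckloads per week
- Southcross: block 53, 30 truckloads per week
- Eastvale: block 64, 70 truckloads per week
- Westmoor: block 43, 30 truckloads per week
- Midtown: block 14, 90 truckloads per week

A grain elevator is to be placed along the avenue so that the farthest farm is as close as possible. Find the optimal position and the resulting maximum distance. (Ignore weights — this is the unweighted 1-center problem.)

The 1-center on a line is the midpoint of the two extreme points: leftmost at 12, rightmost at 64.
Optimal location = (12 + 64)/2 = 38; maximum distance = (64 − 12)/2 = 26.

location 38, max distance 26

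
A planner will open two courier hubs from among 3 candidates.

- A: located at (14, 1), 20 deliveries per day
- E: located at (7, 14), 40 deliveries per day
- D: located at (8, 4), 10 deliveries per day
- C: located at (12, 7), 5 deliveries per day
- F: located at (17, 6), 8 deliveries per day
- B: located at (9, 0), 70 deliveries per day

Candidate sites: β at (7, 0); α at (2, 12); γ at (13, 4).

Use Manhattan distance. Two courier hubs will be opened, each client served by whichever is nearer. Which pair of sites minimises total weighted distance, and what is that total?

Evaluate every pair (each demand assigned to the nearer of the two):
  {β, α}: total = 818
  {β, γ}: total = 898
  {α, γ}: total = 1038
Best pair: {β, α} with total 818.

{β, α}, total 818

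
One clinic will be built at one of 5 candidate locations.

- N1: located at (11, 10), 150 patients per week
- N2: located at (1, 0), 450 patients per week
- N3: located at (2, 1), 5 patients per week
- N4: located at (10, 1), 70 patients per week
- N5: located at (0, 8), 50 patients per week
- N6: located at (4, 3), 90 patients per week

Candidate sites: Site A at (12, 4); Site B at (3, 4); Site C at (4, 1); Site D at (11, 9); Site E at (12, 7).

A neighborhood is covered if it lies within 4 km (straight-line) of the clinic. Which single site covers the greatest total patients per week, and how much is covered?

Coverage radius r = 4 km; a point is covered iff (Δx)²+(Δy)² ≤ 4² = 16.
  Site A (12, 4): covers {N4} → 70
  Site B (3, 4): covers {N3, N6} → 95
  Site C (4, 1): covers {N2, N3, N6} → 545
  Site D (11, 9): covers {N1} → 150
  Site E (12, 7): covers {N1} → 150
Maximum coverage at Site C: 545 patients per week.

Site C, covering 545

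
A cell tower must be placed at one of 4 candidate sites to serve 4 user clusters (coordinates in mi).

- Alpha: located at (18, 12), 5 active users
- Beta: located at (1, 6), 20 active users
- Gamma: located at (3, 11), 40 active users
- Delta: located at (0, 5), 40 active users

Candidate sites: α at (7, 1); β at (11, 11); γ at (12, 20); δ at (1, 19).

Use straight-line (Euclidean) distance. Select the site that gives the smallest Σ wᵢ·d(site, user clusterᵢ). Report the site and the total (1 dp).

α, total 987.3 mi

Total weighted distance at each candidate:
  α (7, 1): total = 987.3
  β (11, 11): total = 1080.2
  γ (12, 20): total = 1683.6
  δ (1, 19): total = 1243.2
Minimum is at α with total 987.3 mi.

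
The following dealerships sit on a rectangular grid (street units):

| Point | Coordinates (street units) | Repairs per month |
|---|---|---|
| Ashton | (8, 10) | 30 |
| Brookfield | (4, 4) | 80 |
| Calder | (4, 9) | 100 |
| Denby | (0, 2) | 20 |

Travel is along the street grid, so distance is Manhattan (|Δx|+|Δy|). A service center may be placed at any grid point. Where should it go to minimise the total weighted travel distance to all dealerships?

Manhattan distance separates: Σwᵢ(|x−xᵢ|+|y−yᵢ|) = Σwᵢ|x−xᵢ| + Σwᵢ|y−yᵢ|, so x and y are optimised independently as 1-D weighted medians.
Total weight W = 230; half = 115.
x-coordinate, sorted with cumulative weight:
  x=0 (Denby, w=20) cum 20
  x=4 (Brookfield, w=80) cum 100
  x=4 (Calder, w=100) cum 200  ← median
  x=8 (Ashton, w=30) cum 230
⇒ x* = 4
y-coordinate, sorted with cumulative weight:
  y=2 (Denby, w=20) cum 20
  y=4 (Brookfield, w=80) cum 100
  y=9 (Calder, w=100) cum 200  ← median
  y=10 (Ashton, w=30) cum 230
⇒ y* = 9

(4, 9)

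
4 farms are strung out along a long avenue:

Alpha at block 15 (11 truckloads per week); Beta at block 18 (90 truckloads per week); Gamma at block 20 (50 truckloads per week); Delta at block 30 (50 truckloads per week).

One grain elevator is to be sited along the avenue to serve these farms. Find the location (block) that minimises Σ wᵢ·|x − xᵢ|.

For a sum of weighted absolute distances on a line, the optimum is the weighted median (not the mean). Total weight W = 201; half-weight = 100.5.
Sort by position and accumulate weight:
  block 15 (Alpha, w=11) → cum 11
  block 18 (Beta, w=90) → cum 101  ≥ 100.5 → median here
  block 20 (Gamma, w=50) → cum 151
  block 30 (Delta, w=50) → cum 201
Optimal location: block 18.

x = 18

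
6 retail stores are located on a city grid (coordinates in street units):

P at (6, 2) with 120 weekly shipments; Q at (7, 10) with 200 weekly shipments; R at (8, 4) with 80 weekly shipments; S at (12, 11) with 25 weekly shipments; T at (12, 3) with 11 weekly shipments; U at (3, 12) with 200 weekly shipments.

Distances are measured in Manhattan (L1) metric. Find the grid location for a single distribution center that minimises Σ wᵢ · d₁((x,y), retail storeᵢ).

(6, 10)

Manhattan distance separates: Σwᵢ(|x−xᵢ|+|y−yᵢ|) = Σwᵢ|x−xᵢ| + Σwᵢ|y−yᵢ|, so x and y are optimised independently as 1-D weighted medians.
Total weight W = 636; half = 318.
x-coordinate, sorted with cumulative weight:
  x=3 (U, w=200) cum 200
  x=6 (P, w=120) cum 320  ← median
  x=7 (Q, w=200) cum 520
  x=8 (R, w=80) cum 600
  x=12 (S, w=25) cum 625
  x=12 (T, w=11) cum 636
⇒ x* = 6
y-coordinate, sorted with cumulative weight:
  y=2 (P, w=120) cum 120
  y=3 (T, w=11) cum 131
  y=4 (R, w=80) cum 211
  y=10 (Q, w=200) cum 411  ← median
  y=11 (S, w=25) cum 436
  y=12 (U, w=200) cum 636
⇒ y* = 10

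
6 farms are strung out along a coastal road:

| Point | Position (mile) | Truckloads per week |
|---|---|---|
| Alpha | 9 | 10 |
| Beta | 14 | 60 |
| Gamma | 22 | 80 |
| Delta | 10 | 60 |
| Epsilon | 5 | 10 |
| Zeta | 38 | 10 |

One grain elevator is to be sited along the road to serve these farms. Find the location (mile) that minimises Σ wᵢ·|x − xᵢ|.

For a sum of weighted absolute distances on a line, the optimum is the weighted median (not the mean). Total weight W = 230; half-weight = 115.
Sort by position and accumulate weight:
  mile 5 (Epsilon, w=10) → cum 10
  mile 9 (Alpha, w=10) → cum 20
  mile 10 (Delta, w=60) → cum 80
  mile 14 (Beta, w=60) → cum 140  ≥ 115 → median here
  mile 22 (Gamma, w=80) → cum 220
  mile 38 (Zeta, w=10) → cum 230
Optimal location: mile 14.

x = 14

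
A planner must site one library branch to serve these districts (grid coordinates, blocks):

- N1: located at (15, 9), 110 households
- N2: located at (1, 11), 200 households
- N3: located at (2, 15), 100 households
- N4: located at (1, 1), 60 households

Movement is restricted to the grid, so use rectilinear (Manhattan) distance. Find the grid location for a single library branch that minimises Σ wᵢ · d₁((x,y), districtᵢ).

(1, 11)

Manhattan distance separates: Σwᵢ(|x−xᵢ|+|y−yᵢ|) = Σwᵢ|x−xᵢ| + Σwᵢ|y−yᵢ|, so x and y are optimised independently as 1-D weighted medians.
Total weight W = 470; half = 235.
x-coordinate, sorted with cumulative weight:
  x=1 (N2, w=200) cum 200
  x=1 (N4, w=60) cum 260  ← median
  x=2 (N3, w=100) cum 360
  x=15 (N1, w=110) cum 470
⇒ x* = 1
y-coordinate, sorted with cumulative weight:
  y=1 (N4, w=60) cum 60
  y=9 (N1, w=110) cum 170
  y=11 (N2, w=200) cum 370  ← median
  y=15 (N3, w=100) cum 470
⇒ y* = 11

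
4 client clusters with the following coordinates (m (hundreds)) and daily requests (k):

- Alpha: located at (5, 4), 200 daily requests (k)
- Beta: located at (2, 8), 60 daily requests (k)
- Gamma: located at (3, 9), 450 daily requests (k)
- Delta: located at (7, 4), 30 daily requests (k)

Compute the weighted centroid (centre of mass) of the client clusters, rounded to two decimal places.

(3.62, 7.36)

The minimiser of Σwᵢ‖p−pᵢ‖² is the weighted centroid p* = (Σwᵢpᵢ)/(Σwᵢ).
Σwᵢ = 740.
Σwᵢxᵢ = 200·5 + 60·2 + 450·3 + 30·7 = 2680.
Σwᵢyᵢ = 200·4 + 60·8 + 450·9 + 30·4 = 5450.
x* = 2680/740 = 3.62, y* = 5450/740 = 7.36.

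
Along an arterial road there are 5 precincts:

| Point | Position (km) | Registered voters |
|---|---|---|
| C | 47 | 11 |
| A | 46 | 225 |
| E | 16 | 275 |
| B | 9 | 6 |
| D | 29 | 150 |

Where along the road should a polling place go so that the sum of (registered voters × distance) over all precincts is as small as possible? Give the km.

x = 29

For a sum of weighted absolute distances on a line, the optimum is the weighted median (not the mean). Total weight W = 667; half-weight = 333.5.
Sort by position and accumulate weight:
  km 9 (B, w=6) → cum 6
  km 16 (E, w=275) → cum 281
  km 29 (D, w=150) → cum 431  ≥ 333.5 → median here
  km 46 (A, w=225) → cum 656
  km 47 (C, w=11) → cum 667
Optimal location: km 29.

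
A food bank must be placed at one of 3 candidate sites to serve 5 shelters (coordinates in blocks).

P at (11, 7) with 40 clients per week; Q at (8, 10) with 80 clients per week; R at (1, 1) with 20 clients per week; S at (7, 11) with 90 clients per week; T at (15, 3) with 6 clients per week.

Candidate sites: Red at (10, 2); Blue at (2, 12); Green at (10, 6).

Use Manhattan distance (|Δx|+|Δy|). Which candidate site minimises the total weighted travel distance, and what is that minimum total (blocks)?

Total weighted distance at each candidate:
  Red (10, 2): total = 2356
  Blue (2, 12): total = 2112
  Green (10, 6): total = 1608
Minimum is at Green with total 1608 blocks.

Green, total 1608 blocks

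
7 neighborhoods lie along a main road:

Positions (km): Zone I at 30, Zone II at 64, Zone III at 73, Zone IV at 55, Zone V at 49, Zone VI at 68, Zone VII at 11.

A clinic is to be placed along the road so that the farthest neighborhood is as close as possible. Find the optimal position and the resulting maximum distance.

The 1-center on a line is the midpoint of the two extreme points: leftmost at 11, rightmost at 73.
Optimal location = (11 + 73)/2 = 42; maximum distance = (73 − 11)/2 = 31.

location 42, max distance 31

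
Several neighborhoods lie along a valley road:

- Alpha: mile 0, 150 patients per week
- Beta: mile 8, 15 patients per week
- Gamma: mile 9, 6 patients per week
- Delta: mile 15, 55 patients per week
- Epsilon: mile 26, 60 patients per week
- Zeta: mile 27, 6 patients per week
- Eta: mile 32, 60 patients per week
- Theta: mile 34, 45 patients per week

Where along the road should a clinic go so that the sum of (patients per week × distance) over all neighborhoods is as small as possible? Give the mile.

x = 15

For a sum of weighted absolute distances on a line, the optimum is the weighted median (not the mean). Total weight W = 397; half-weight = 198.5.
Sort by position and accumulate weight:
  mile 0 (Alpha, w=150) → cum 150
  mile 8 (Beta, w=15) → cum 165
  mile 9 (Gamma, w=6) → cum 171
  mile 15 (Delta, w=55) → cum 226  ≥ 198.5 → median here
  mile 26 (Epsilon, w=60) → cum 286
  mile 27 (Zeta, w=6) → cum 292
  mile 32 (Eta, w=60) → cum 352
  mile 34 (Theta, w=45) → cum 397
Optimal location: mile 15.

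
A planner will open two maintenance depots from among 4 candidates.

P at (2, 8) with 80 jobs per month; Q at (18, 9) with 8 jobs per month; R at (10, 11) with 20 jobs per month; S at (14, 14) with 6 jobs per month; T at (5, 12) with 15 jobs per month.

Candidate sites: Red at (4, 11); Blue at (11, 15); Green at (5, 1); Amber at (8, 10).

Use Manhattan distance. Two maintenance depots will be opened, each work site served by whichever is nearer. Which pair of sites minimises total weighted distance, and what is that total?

Evaluate every pair (each demand assigned to the nearer of the two):
  {Red, Amber}: total = 638
  {Red, Blue}: total = 658
  {Red, Green}: total = 756
  {Blue, Amber}: total = 887
  {Green, Amber}: total = 923
  {Blue, Green}: total = 1163
Best pair: {Red, Amber} with total 638.

{Red, Amber}, total 638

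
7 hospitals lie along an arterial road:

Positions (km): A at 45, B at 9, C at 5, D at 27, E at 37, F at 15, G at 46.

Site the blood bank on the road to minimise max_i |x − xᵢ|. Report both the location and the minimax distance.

The 1-center on a line is the midpoint of the two extreme points: leftmost at 5, rightmost at 46.
Optimal location = (5 + 46)/2 = 25.5; maximum distance = (46 − 5)/2 = 20.5.

location 25.5, max distance 20.5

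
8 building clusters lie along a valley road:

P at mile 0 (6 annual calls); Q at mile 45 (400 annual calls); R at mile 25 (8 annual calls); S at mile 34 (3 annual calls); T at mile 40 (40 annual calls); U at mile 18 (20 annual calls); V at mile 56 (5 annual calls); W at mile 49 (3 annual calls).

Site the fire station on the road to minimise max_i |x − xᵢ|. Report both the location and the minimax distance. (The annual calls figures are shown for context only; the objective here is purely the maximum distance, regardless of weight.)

location 28, max distance 28

The 1-center on a line is the midpoint of the two extreme points: leftmost at 0, rightmost at 56.
Optimal location = (0 + 56)/2 = 28; maximum distance = (56 − 0)/2 = 28.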